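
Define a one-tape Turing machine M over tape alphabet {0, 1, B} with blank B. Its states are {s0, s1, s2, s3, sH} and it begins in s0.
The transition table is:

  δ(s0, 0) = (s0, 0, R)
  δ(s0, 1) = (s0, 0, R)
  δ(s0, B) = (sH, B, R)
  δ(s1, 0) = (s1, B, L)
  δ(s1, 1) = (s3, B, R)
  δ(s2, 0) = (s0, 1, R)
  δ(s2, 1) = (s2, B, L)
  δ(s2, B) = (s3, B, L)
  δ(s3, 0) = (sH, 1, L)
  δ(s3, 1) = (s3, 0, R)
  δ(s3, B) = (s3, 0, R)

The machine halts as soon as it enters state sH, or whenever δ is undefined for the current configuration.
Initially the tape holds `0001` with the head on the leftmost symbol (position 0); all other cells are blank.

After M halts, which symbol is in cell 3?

s0 | [0]001BB   read 0 → write 0, move R, go to s0
s0 | 0[0]01BB   read 0 → write 0, move R, go to s0
s0 | 00[0]1BB   read 0 → write 0, move R, go to s0
s0 | 000[1]BB   read 1 → write 0, move R, go to s0
s0 | 0000[B]B   read B → write B, move R, go to sH
sH | 0000B[B]
Cell 3 holds 0 when M halts.

0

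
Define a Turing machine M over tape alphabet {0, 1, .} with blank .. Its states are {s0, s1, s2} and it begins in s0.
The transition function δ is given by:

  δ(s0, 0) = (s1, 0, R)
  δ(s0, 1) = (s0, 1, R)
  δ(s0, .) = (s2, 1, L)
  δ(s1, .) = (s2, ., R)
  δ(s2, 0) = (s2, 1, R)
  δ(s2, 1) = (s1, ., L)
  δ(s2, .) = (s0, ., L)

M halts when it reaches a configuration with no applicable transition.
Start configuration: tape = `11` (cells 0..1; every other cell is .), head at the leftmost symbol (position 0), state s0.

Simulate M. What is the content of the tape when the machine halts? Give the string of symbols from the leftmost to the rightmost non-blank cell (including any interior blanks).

state=s0 head=0 tape=[1]1.   (s0,1)→(s0,1,R)
state=s0 head=1 tape=1[1].   (s0,1)→(s0,1,R)
state=s0 head=2 tape=11[.]   (s0,.)→(s2,1,L)
state=s2 head=1 tape=1[1]1   (s2,1)→(s1,.,L)
state=s1 head=0 tape=[1].1
The non-blank tape span at halt is 1.1.

1.1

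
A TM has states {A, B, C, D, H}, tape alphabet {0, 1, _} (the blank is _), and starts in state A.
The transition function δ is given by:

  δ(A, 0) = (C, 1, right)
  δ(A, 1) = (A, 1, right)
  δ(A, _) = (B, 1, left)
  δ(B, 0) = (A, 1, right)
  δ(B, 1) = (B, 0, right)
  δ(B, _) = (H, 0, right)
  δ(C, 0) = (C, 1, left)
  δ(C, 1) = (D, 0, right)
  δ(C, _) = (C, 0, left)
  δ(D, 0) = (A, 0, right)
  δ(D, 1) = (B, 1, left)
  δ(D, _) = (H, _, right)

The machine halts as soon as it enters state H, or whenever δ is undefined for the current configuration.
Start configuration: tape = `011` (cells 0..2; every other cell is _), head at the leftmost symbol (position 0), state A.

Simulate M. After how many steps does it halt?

9

A | [0]11___   read 0 → write 1, move right, go to C
C | 1[1]1___   read 1 → write 0, move right, go to D
D | 10[1]___   read 1 → write 1, move left, go to B
B | 1[0]1___   read 0 → write 1, move right, go to A
A | 11[1]___   read 1 → write 1, move right, go to A
A | 111[_]__   read _ → write 1, move left, go to B
B | 11[1]1__   read 1 → write 0, move right, go to B
B | 110[1]__   read 1 → write 0, move right, go to B
B | 1100[_]_   read _ → write 0, move right, go to H
H | 11000[_]
M halts after 9 transitions.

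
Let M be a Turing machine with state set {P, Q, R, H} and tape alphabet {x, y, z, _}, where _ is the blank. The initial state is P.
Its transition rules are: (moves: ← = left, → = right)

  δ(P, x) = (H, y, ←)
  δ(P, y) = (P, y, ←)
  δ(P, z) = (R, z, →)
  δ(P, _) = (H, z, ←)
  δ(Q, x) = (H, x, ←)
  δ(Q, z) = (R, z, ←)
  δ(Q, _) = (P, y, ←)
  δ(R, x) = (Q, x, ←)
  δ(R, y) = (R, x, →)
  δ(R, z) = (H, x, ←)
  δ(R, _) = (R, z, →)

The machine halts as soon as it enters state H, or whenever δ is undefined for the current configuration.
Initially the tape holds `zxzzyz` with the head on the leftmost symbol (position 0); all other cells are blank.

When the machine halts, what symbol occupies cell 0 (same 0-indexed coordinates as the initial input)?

x

state=P head=0 tape=_[z]xzzyz   (P,z)→(R,z,→)
state=R head=1 tape=_z[x]zzyz   (R,x)→(Q,x,←)
state=Q head=0 tape=_[z]xzzyz   (Q,z)→(R,z,←)
state=R head=-1 tape=[_]zxzzyz   (R,_)→(R,z,→)
state=R head=0 tape=z[z]xzzyz   (R,z)→(H,x,←)
state=H head=-1 tape=[z]xxzzyz
Cell 0 holds x when M halts.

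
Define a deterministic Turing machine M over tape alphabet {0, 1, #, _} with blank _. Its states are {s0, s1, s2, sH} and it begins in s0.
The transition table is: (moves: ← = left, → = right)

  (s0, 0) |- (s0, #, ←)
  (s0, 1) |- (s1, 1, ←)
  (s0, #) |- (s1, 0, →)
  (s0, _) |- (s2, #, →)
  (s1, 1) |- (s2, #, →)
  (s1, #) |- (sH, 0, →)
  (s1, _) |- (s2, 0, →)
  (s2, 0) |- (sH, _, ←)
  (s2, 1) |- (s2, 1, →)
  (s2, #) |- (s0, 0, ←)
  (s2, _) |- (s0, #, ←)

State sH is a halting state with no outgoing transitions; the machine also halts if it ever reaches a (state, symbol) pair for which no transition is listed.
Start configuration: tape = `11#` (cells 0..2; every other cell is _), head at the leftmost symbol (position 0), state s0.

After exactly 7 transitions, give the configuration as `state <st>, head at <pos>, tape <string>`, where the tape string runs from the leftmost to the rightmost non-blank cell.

state s2, head at 1, tape 0#10

state=s0 head=0 tape=_[1]1#   (s0,1)→(s1,1,←)
state=s1 head=-1 tape=[_]11#   (s1,_)→(s2,0,→)
state=s2 head=0 tape=0[1]1#   (s2,1)→(s2,1,→)
state=s2 head=1 tape=01[1]#   (s2,1)→(s2,1,→)
state=s2 head=2 tape=011[#]   (s2,#)→(s0,0,←)
state=s0 head=1 tape=01[1]0   (s0,1)→(s1,1,←)
state=s1 head=0 tape=0[1]10   (s1,1)→(s2,#,→)
state=s2 head=1 tape=0#[1]0
After 7 steps: state s2, head at 1, tape 0#10.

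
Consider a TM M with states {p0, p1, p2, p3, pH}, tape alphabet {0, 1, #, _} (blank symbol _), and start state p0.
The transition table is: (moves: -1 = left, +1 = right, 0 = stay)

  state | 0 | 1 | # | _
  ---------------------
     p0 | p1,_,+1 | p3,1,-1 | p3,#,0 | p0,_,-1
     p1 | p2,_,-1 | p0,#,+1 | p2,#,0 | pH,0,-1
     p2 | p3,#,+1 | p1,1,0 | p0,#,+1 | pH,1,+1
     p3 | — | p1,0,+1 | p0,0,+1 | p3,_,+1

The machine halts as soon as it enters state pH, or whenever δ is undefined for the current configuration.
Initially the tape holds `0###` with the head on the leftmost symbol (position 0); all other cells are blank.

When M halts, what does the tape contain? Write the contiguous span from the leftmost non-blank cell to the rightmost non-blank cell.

p0 | [0]###_   read 0 → write _, move +1, go to p1
p1 | _[#]##_   read # → write #, move 0, go to p2
p2 | _[#]##_   read # → write #, move +1, go to p0
p0 | _#[#]#_   read # → write #, move 0, go to p3
p3 | _#[#]#_   read # → write 0, move +1, go to p0
p0 | _#0[#]_   read # → write #, move 0, go to p3
p3 | _#0[#]_   read # → write 0, move +1, go to p0
p0 | _#00[_]   read _ → write _, move -1, go to p0
p0 | _#0[0]_   read 0 → write _, move +1, go to p1
p1 | _#0_[_]   read _ → write 0, move -1, go to pH
pH | _#0[_]0
The non-blank tape span at halt is #0_0.

#0_0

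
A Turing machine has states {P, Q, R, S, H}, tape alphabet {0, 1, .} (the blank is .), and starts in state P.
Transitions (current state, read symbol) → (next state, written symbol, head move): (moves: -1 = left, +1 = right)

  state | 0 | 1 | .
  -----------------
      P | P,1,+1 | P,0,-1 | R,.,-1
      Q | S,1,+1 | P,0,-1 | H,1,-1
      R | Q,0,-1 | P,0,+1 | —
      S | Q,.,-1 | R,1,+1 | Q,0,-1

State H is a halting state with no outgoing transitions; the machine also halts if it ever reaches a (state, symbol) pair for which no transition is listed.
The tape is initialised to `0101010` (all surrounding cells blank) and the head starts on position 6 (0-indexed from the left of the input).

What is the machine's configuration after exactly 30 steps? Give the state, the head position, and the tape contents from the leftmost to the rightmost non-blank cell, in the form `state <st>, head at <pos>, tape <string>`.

state=P head=6 tape=010101[0].   (P,0)→(P,1,+1)
state=P head=7 tape=0101011[.]   (P,.)→(R,.,-1)
state=R head=6 tape=010101[1].   (R,1)→(P,0,+1)
state=P head=7 tape=0101010[.]   (P,.)→(R,.,-1)
state=R head=6 tape=010101[0].   (R,0)→(Q,0,-1)
state=Q head=5 tape=01010[1]0.   (Q,1)→(P,0,-1)
state=P head=4 tape=0101[0]00.   (P,0)→(P,1,+1)
state=P head=5 tape=01011[0]0.   (P,0)→(P,1,+1)
state=P head=6 tape=010111[0].   (P,0)→(P,1,+1)
state=P head=7 tape=0101111[.]   (P,.)→(R,.,-1)
state=R head=6 tape=010111[1].   (R,1)→(P,0,+1)
state=P head=7 tape=0101110[.]   (P,.)→(R,.,-1)
state=R head=6 tape=010111[0].   (R,0)→(Q,0,-1)
state=Q head=5 tape=01011[1]0.   (Q,1)→(P,0,-1)
state=P head=4 tape=0101[1]00.   (P,1)→(P,0,-1)
state=P head=3 tape=010[1]000.   (P,1)→(P,0,-1)
state=P head=2 tape=01[0]0000.   (P,0)→(P,1,+1)
state=P head=3 tape=011[0]000.   (P,0)→(P,1,+1)
state=P head=4 tape=0111[0]00.   (P,0)→(P,1,+1)
state=P head=5 tape=01111[0]0.   (P,0)→(P,1,+1)
state=P head=6 tape=011111[0].   (P,0)→(P,1,+1)
state=P head=7 tape=0111111[.]   (P,.)→(R,.,-1)
state=R head=6 tape=011111[1].   (R,1)→(P,0,+1)
state=P head=7 tape=0111110[.]   (P,.)→(R,.,-1)
state=R head=6 tape=011111[0].   (R,0)→(Q,0,-1)
state=Q head=5 tape=01111[1]0.   (Q,1)→(P,0,-1)
state=P head=4 tape=0111[1]00.   (P,1)→(P,0,-1)
state=P head=3 tape=011[1]000.   (P,1)→(P,0,-1)
state=P head=2 tape=01[1]0000.   (P,1)→(P,0,-1)
state=P head=1 tape=0[1]00000.   (P,1)→(P,0,-1)
state=P head=0 tape=[0]000000.
After 30 steps: state P, head at 0, tape 0000000.

state P, head at 0, tape 0000000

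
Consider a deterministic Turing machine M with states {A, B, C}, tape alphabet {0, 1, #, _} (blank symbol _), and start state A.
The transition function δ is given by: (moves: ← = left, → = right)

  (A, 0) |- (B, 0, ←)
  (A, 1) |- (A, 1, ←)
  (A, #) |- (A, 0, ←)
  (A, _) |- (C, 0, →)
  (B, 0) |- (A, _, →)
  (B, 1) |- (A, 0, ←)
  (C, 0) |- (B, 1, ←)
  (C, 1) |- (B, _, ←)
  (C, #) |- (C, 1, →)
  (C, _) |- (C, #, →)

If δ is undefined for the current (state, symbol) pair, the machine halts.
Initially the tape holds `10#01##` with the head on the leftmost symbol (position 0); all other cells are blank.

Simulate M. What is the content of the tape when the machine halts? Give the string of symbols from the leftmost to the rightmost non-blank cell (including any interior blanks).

A | _[1]0#01##   read 1 → write 1, move ←, go to A
A | [_]10#01##   read _ → write 0, move →, go to C
C | 0[1]0#01##   read 1 → write _, move ←, go to B
B | [0]_0#01##   read 0 → write _, move →, go to A
A | _[_]0#01##   read _ → write 0, move →, go to C
C | _0[0]#01##   read 0 → write 1, move ←, go to B
B | _[0]1#01##   read 0 → write _, move →, go to A
A | __[1]#01##   read 1 → write 1, move ←, go to A
A | _[_]1#01##   read _ → write 0, move →, go to C
C | _0[1]#01##   read 1 → write _, move ←, go to B
B | _[0]_#01##   read 0 → write _, move →, go to A
A | __[_]#01##   read _ → write 0, move →, go to C
C | __0[#]01##   read # → write 1, move →, go to C
C | __01[0]1##   read 0 → write 1, move ←, go to B
B | __0[1]11##   read 1 → write 0, move ←, go to A
A | __[0]011##   read 0 → write 0, move ←, go to B
B | _[_]0011##
The non-blank tape span at halt is 0011##.

0011##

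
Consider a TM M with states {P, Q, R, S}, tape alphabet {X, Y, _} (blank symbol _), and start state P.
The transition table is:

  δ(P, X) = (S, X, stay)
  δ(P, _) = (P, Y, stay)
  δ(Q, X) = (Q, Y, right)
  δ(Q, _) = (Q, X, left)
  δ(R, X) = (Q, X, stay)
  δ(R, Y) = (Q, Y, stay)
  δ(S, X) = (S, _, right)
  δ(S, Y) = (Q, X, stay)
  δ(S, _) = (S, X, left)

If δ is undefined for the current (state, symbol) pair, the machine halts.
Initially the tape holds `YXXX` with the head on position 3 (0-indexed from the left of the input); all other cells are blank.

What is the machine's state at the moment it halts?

state=P head=3 tape=YXX[X]____   (P,X)→(S,X,stay)
state=S head=3 tape=YXX[X]____   (S,X)→(S,_,right)
state=S head=4 tape=YXX_[_]___   (S,_)→(S,X,left)
state=S head=3 tape=YXX[_]X___   (S,_)→(S,X,left)
state=S head=2 tape=YX[X]XX___   (S,X)→(S,_,right)
state=S head=3 tape=YX_[X]X___   (S,X)→(S,_,right)
state=S head=4 tape=YX__[X]___   (S,X)→(S,_,right)
state=S head=5 tape=YX___[_]__   (S,_)→(S,X,left)
state=S head=4 tape=YX__[_]X__   (S,_)→(S,X,left)
state=S head=3 tape=YX_[_]XX__   (S,_)→(S,X,left)
state=S head=2 tape=YX[_]XXX__   (S,_)→(S,X,left)
state=S head=1 tape=Y[X]XXXX__   (S,X)→(S,_,right)
state=S head=2 tape=Y_[X]XXX__   (S,X)→(S,_,right)
state=S head=3 tape=Y__[X]XX__   (S,X)→(S,_,right)
state=S head=4 tape=Y___[X]X__   (S,X)→(S,_,right)
state=S head=5 tape=Y____[X]__   (S,X)→(S,_,right)
state=S head=6 tape=Y_____[_]_   (S,_)→(S,X,left)
state=S head=5 tape=Y____[_]X_   (S,_)→(S,X,left)
state=S head=4 tape=Y___[_]XX_   (S,_)→(S,X,left)
state=S head=3 tape=Y__[_]XXX_   (S,_)→(S,X,left)
state=S head=2 tape=Y_[_]XXXX_   (S,_)→(S,X,left)
state=S head=1 tape=Y[_]XXXXX_   (S,_)→(S,X,left)
state=S head=0 tape=[Y]XXXXXX_   (S,Y)→(Q,X,stay)
state=Q head=0 tape=[X]XXXXXX_   (Q,X)→(Q,Y,right)
state=Q head=1 tape=Y[X]XXXXX_   (Q,X)→(Q,Y,right)
state=Q head=2 tape=YY[X]XXXX_   (Q,X)→(Q,Y,right)
state=Q head=3 tape=YYY[X]XXX_   (Q,X)→(Q,Y,right)
state=Q head=4 tape=YYYY[X]XX_   (Q,X)→(Q,Y,right)
state=Q head=5 tape=YYYYY[X]X_   (Q,X)→(Q,Y,right)
state=Q head=6 tape=YYYYYY[X]_   (Q,X)→(Q,Y,right)
state=Q head=7 tape=YYYYYYY[_]   (Q,_)→(Q,X,left)
state=Q head=6 tape=YYYYYY[Y]X
No transition is defined for (Q, Y); M halts in state Q.

Q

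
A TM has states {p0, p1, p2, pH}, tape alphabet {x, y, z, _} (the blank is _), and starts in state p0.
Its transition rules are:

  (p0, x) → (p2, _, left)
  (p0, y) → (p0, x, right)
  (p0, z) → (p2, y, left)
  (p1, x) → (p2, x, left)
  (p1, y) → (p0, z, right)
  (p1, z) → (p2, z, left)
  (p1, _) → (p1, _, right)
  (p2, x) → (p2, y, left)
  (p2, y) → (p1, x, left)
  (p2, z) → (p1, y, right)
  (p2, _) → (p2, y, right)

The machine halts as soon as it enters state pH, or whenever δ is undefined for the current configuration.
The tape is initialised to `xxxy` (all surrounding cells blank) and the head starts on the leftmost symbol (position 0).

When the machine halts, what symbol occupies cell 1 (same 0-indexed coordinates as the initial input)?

state=p0 head=0 tape=_[x]xxy_   (p0,x)→(p2,_,left)
state=p2 head=-1 tape=[_]_xxy_   (p2,_)→(p2,y,right)
state=p2 head=0 tape=y[_]xxy_   (p2,_)→(p2,y,right)
state=p2 head=1 tape=yy[x]xy_   (p2,x)→(p2,y,left)
state=p2 head=0 tape=y[y]yxy_   (p2,y)→(p1,x,left)
state=p1 head=-1 tape=[y]xyxy_   (p1,y)→(p0,z,right)
state=p0 head=0 tape=z[x]yxy_   (p0,x)→(p2,_,left)
state=p2 head=-1 tape=[z]_yxy_   (p2,z)→(p1,y,right)
state=p1 head=0 tape=y[_]yxy_   (p1,_)→(p1,_,right)
state=p1 head=1 tape=y_[y]xy_   (p1,y)→(p0,z,right)
state=p0 head=2 tape=y_z[x]y_   (p0,x)→(p2,_,left)
state=p2 head=1 tape=y_[z]_y_   (p2,z)→(p1,y,right)
state=p1 head=2 tape=y_y[_]y_   (p1,_)→(p1,_,right)
state=p1 head=3 tape=y_y_[y]_   (p1,y)→(p0,z,right)
state=p0 head=4 tape=y_y_z[_]
Cell 1 holds y when M halts.

y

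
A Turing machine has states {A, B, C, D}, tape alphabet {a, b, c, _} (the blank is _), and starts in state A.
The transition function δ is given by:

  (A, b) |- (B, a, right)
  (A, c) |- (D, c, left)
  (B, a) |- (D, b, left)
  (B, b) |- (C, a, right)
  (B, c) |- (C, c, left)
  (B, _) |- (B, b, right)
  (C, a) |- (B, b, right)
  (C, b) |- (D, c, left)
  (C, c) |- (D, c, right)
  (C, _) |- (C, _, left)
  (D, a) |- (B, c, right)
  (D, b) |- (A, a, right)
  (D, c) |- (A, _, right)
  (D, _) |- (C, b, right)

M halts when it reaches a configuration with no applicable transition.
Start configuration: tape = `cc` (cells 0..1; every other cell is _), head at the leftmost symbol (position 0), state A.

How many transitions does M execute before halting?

state=A head=0 tape=_[c]c_   (A,c)→(D,c,left)
state=D head=-1 tape=[_]cc_   (D,_)→(C,b,right)
state=C head=0 tape=b[c]c_   (C,c)→(D,c,right)
state=D head=1 tape=bc[c]_   (D,c)→(A,_,right)
state=A head=2 tape=bc_[_]
M halts after 4 transitions.

4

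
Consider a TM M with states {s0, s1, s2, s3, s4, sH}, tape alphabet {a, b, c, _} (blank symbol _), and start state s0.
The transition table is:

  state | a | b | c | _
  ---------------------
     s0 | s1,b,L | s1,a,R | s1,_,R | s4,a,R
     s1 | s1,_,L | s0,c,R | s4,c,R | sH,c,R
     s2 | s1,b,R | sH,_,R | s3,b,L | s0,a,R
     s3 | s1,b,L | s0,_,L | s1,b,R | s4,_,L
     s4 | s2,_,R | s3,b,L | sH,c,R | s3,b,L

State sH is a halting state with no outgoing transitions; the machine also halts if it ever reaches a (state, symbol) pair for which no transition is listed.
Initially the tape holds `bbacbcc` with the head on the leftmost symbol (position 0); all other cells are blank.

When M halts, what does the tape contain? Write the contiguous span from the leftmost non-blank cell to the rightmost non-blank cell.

state=s0 head=0 tape=[b]bacbcc_____   (s0,b)→(s1,a,R)
state=s1 head=1 tape=a[b]acbcc_____   (s1,b)→(s0,c,R)
state=s0 head=2 tape=ac[a]cbcc_____   (s0,a)→(s1,b,L)
state=s1 head=1 tape=a[c]bcbcc_____   (s1,c)→(s4,c,R)
state=s4 head=2 tape=ac[b]cbcc_____   (s4,b)→(s3,b,L)
state=s3 head=1 tape=a[c]bcbcc_____   (s3,c)→(s1,b,R)
state=s1 head=2 tape=ab[b]cbcc_____   (s1,b)→(s0,c,R)
state=s0 head=3 tape=abc[c]bcc_____   (s0,c)→(s1,_,R)
state=s1 head=4 tape=abc_[b]cc_____   (s1,b)→(s0,c,R)
state=s0 head=5 tape=abc_c[c]c_____   (s0,c)→(s1,_,R)
state=s1 head=6 tape=abc_c_[c]_____   (s1,c)→(s4,c,R)
state=s4 head=7 tape=abc_c_c[_]____   (s4,_)→(s3,b,L)
state=s3 head=6 tape=abc_c_[c]b____   (s3,c)→(s1,b,R)
state=s1 head=7 tape=abc_c_b[b]____   (s1,b)→(s0,c,R)
state=s0 head=8 tape=abc_c_bc[_]___   (s0,_)→(s4,a,R)
state=s4 head=9 tape=abc_c_bca[_]__   (s4,_)→(s3,b,L)
state=s3 head=8 tape=abc_c_bc[a]b__   (s3,a)→(s1,b,L)
state=s1 head=7 tape=abc_c_b[c]bb__   (s1,c)→(s4,c,R)
state=s4 head=8 tape=abc_c_bc[b]b__   (s4,b)→(s3,b,L)
state=s3 head=7 tape=abc_c_b[c]bb__   (s3,c)→(s1,b,R)
state=s1 head=8 tape=abc_c_bb[b]b__   (s1,b)→(s0,c,R)
state=s0 head=9 tape=abc_c_bbc[b]__   (s0,b)→(s1,a,R)
state=s1 head=10 tape=abc_c_bbca[_]_   (s1,_)→(sH,c,R)
state=sH head=11 tape=abc_c_bbcac[_]
The non-blank tape span at halt is abc_c_bbcac.

abc_c_bbcac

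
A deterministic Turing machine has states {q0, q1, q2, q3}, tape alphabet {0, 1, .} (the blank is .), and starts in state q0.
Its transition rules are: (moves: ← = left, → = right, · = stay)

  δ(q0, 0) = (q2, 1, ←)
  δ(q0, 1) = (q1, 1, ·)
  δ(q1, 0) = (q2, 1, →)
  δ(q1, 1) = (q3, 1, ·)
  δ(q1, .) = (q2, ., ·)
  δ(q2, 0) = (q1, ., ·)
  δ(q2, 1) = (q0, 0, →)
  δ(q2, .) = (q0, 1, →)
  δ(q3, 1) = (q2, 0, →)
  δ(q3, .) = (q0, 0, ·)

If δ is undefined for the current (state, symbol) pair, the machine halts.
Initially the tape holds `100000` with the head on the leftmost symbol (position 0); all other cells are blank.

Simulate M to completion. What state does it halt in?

state=q0 head=0 tape=[1]00000.   (q0,1)→(q1,1,·)
state=q1 head=0 tape=[1]00000.   (q1,1)→(q3,1,·)
state=q3 head=0 tape=[1]00000.   (q3,1)→(q2,0,→)
state=q2 head=1 tape=0[0]0000.   (q2,0)→(q1,.,·)
state=q1 head=1 tape=0[.]0000.   (q1,.)→(q2,.,·)
state=q2 head=1 tape=0[.]0000.   (q2,.)→(q0,1,→)
state=q0 head=2 tape=01[0]000.   (q0,0)→(q2,1,←)
state=q2 head=1 tape=0[1]1000.   (q2,1)→(q0,0,→)
state=q0 head=2 tape=00[1]000.   (q0,1)→(q1,1,·)
state=q1 head=2 tape=00[1]000.   (q1,1)→(q3,1,·)
state=q3 head=2 tape=00[1]000.   (q3,1)→(q2,0,→)
state=q2 head=3 tape=000[0]00.   (q2,0)→(q1,.,·)
state=q1 head=3 tape=000[.]00.   (q1,.)→(q2,.,·)
state=q2 head=3 tape=000[.]00.   (q2,.)→(q0,1,→)
state=q0 head=4 tape=0001[0]0.   (q0,0)→(q2,1,←)
state=q2 head=3 tape=000[1]10.   (q2,1)→(q0,0,→)
state=q0 head=4 tape=0000[1]0.   (q0,1)→(q1,1,·)
state=q1 head=4 tape=0000[1]0.   (q1,1)→(q3,1,·)
state=q3 head=4 tape=0000[1]0.   (q3,1)→(q2,0,→)
state=q2 head=5 tape=00000[0].   (q2,0)→(q1,.,·)
state=q1 head=5 tape=00000[.].   (q1,.)→(q2,.,·)
state=q2 head=5 tape=00000[.].   (q2,.)→(q0,1,→)
state=q0 head=6 tape=000001[.]
No transition is defined for (q0, .); M halts in state q0.

q0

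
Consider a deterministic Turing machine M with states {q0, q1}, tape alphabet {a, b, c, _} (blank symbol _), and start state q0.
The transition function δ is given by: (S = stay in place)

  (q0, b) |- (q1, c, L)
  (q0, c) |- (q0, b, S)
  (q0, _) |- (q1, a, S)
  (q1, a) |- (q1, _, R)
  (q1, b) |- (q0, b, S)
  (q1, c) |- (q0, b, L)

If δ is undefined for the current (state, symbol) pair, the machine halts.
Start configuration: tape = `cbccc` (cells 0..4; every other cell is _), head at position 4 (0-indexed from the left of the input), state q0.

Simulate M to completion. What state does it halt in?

state=q0 head=4 tape=_cbcc[c]   (q0,c)→(q0,b,S)
state=q0 head=4 tape=_cbcc[b]   (q0,b)→(q1,c,L)
state=q1 head=3 tape=_cbc[c]c   (q1,c)→(q0,b,L)
state=q0 head=2 tape=_cb[c]bc   (q0,c)→(q0,b,S)
state=q0 head=2 tape=_cb[b]bc   (q0,b)→(q1,c,L)
state=q1 head=1 tape=_c[b]cbc   (q1,b)→(q0,b,S)
state=q0 head=1 tape=_c[b]cbc   (q0,b)→(q1,c,L)
state=q1 head=0 tape=_[c]ccbc   (q1,c)→(q0,b,L)
state=q0 head=-1 tape=[_]bccbc   (q0,_)→(q1,a,S)
state=q1 head=-1 tape=[a]bccbc   (q1,a)→(q1,_,R)
state=q1 head=0 tape=_[b]ccbc   (q1,b)→(q0,b,S)
state=q0 head=0 tape=_[b]ccbc   (q0,b)→(q1,c,L)
state=q1 head=-1 tape=[_]cccbc
No transition is defined for (q1, _); M halts in state q1.

q1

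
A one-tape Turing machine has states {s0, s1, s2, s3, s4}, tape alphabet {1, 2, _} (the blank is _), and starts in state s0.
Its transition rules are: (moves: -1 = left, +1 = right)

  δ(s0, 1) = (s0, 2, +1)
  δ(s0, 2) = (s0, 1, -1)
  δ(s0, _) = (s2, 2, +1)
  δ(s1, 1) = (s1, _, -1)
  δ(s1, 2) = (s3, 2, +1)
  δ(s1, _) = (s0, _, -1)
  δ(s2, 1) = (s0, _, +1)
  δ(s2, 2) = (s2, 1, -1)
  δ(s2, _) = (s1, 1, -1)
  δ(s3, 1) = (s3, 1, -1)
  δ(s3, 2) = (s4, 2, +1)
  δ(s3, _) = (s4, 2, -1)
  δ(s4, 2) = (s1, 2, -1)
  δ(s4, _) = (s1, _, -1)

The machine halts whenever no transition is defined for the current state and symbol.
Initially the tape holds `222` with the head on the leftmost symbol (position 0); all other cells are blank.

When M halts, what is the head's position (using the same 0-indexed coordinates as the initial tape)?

state=s0 head=0 tape=_[2]22__   (s0,2)→(s0,1,-1)
state=s0 head=-1 tape=[_]122__   (s0,_)→(s2,2,+1)
state=s2 head=0 tape=2[1]22__   (s2,1)→(s0,_,+1)
state=s0 head=1 tape=2_[2]2__   (s0,2)→(s0,1,-1)
state=s0 head=0 tape=2[_]12__   (s0,_)→(s2,2,+1)
state=s2 head=1 tape=22[1]2__   (s2,1)→(s0,_,+1)
state=s0 head=2 tape=22_[2]__   (s0,2)→(s0,1,-1)
state=s0 head=1 tape=22[_]1__   (s0,_)→(s2,2,+1)
state=s2 head=2 tape=222[1]__   (s2,1)→(s0,_,+1)
state=s0 head=3 tape=222_[_]_   (s0,_)→(s2,2,+1)
state=s2 head=4 tape=222_2[_]   (s2,_)→(s1,1,-1)
state=s1 head=3 tape=222_[2]1   (s1,2)→(s3,2,+1)
state=s3 head=4 tape=222_2[1]   (s3,1)→(s3,1,-1)
state=s3 head=3 tape=222_[2]1   (s3,2)→(s4,2,+1)
state=s4 head=4 tape=222_2[1]
At halt the head is at cell 4.

4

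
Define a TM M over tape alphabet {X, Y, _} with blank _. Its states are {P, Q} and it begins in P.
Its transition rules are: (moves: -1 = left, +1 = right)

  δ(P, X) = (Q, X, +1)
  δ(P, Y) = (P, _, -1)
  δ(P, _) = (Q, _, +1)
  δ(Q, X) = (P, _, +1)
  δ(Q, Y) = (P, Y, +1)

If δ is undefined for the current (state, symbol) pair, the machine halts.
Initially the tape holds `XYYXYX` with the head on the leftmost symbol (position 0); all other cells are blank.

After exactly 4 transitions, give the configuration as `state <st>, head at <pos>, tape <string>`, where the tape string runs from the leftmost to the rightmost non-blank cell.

state P, head at 0, tape X__XYX

P | [X]YYXYX   read X → write X, move +1, go to Q
Q | X[Y]YXYX   read Y → write Y, move +1, go to P
P | XY[Y]XYX   read Y → write _, move -1, go to P
P | X[Y]_XYX   read Y → write _, move -1, go to P
P | [X]__XYX
After 4 steps: state P, head at 0, tape X__XYX.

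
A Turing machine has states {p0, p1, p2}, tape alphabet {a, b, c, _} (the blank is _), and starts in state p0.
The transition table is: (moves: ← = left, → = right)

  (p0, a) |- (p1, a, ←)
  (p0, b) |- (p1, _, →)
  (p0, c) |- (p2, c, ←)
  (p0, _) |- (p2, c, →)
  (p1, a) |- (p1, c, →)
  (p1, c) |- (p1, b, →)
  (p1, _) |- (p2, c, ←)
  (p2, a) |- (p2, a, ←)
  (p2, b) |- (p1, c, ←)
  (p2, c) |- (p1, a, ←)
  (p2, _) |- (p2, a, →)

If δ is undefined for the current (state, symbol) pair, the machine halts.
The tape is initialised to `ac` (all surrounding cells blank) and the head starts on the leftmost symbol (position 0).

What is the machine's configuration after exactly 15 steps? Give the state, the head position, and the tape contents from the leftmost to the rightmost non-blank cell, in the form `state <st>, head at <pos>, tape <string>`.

state=p0 head=0 tape=__[a]c__   (p0,a)→(p1,a,←)
state=p1 head=-1 tape=_[_]ac__   (p1,_)→(p2,c,←)
state=p2 head=-2 tape=[_]cac__   (p2,_)→(p2,a,→)
state=p2 head=-1 tape=a[c]ac__   (p2,c)→(p1,a,←)
state=p1 head=-2 tape=[a]aac__   (p1,a)→(p1,c,→)
state=p1 head=-1 tape=c[a]ac__   (p1,a)→(p1,c,→)
state=p1 head=0 tape=cc[a]c__   (p1,a)→(p1,c,→)
state=p1 head=1 tape=ccc[c]__   (p1,c)→(p1,b,→)
state=p1 head=2 tape=cccb[_]_   (p1,_)→(p2,c,←)
state=p2 head=1 tape=ccc[b]c_   (p2,b)→(p1,c,←)
state=p1 head=0 tape=cc[c]cc_   (p1,c)→(p1,b,→)
state=p1 head=1 tape=ccb[c]c_   (p1,c)→(p1,b,→)
state=p1 head=2 tape=ccbb[c]_   (p1,c)→(p1,b,→)
state=p1 head=3 tape=ccbbb[_]   (p1,_)→(p2,c,←)
state=p2 head=2 tape=ccbb[b]c   (p2,b)→(p1,c,←)
state=p1 head=1 tape=ccb[b]cc
After 15 steps: state p1, head at 1, tape ccbbcc.

state p1, head at 1, tape ccbbcc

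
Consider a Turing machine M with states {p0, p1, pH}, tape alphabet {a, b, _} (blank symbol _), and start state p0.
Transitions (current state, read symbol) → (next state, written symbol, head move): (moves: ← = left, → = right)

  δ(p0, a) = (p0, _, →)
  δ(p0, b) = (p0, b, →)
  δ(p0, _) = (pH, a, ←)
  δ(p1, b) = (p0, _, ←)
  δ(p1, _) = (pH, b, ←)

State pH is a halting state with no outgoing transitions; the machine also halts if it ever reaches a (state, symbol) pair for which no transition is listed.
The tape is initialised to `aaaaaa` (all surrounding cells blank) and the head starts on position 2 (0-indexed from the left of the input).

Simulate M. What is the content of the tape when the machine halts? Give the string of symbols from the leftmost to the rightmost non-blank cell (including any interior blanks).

p0 | aa[a]aaa_   read a → write _, move →, go to p0
p0 | aa_[a]aa_   read a → write _, move →, go to p0
p0 | aa__[a]a_   read a → write _, move →, go to p0
p0 | aa___[a]_   read a → write _, move →, go to p0
p0 | aa____[_]   read _ → write a, move ←, go to pH
pH | aa___[_]a
The non-blank tape span at halt is aa____a.

aa____a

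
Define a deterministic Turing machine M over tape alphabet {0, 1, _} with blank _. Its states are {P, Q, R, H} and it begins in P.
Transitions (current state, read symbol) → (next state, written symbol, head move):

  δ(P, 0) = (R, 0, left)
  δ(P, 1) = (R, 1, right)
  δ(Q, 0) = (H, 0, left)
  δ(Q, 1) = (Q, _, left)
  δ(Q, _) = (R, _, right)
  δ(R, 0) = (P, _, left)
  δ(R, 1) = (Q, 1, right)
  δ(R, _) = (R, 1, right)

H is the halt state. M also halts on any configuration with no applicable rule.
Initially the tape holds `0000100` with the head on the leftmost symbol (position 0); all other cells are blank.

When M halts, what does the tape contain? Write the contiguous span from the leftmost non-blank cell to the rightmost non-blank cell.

11111100

P | _[0]000100   read 0 → write 0, move left, go to R
R | [_]0000100   read _ → write 1, move right, go to R
R | 1[0]000100   read 0 → write _, move left, go to P
P | [1]_000100   read 1 → write 1, move right, go to R
R | 1[_]000100   read _ → write 1, move right, go to R
R | 11[0]00100   read 0 → write _, move left, go to P
P | 1[1]_00100   read 1 → write 1, move right, go to R
R | 11[_]00100   read _ → write 1, move right, go to R
R | 111[0]0100   read 0 → write _, move left, go to P
P | 11[1]_0100   read 1 → write 1, move right, go to R
R | 111[_]0100   read _ → write 1, move right, go to R
R | 1111[0]100   read 0 → write _, move left, go to P
P | 111[1]_100   read 1 → write 1, move right, go to R
R | 1111[_]100   read _ → write 1, move right, go to R
R | 11111[1]00   read 1 → write 1, move right, go to Q
Q | 111111[0]0   read 0 → write 0, move left, go to H
H | 11111[1]00
The non-blank tape span at halt is 11111100.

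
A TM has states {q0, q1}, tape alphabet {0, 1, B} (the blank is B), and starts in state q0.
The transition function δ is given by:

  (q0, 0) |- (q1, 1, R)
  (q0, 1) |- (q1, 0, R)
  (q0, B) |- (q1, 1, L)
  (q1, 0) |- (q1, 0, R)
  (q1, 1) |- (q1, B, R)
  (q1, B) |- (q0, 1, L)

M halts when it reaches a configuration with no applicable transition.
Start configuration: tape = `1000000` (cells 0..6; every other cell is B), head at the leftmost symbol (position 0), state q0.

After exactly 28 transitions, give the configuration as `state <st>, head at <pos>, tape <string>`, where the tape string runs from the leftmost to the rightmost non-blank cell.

state q1, head at 6, tape 000000B1111

q0 | [1]000000BBBB   read 1 → write 0, move R, go to q1
q1 | 0[0]00000BBBB   read 0 → write 0, move R, go to q1
q1 | 00[0]0000BBBB   read 0 → write 0, move R, go to q1
q1 | 000[0]000BBBB   read 0 → write 0, move R, go to q1
q1 | 0000[0]00BBBB   read 0 → write 0, move R, go to q1
q1 | 00000[0]0BBBB   read 0 → write 0, move R, go to q1
q1 | 000000[0]BBBB   read 0 → write 0, move R, go to q1
q1 | 0000000[B]BBB   read B → write 1, move L, go to q0
q0 | 000000[0]1BBB   read 0 → write 1, move R, go to q1
q1 | 0000001[1]BBB   read 1 → write B, move R, go to q1
q1 | 0000001B[B]BB   read B → write 1, move L, go to q0
q0 | 0000001[B]1BB   read B → write 1, move L, go to q1
q1 | 000000[1]11BB   read 1 → write B, move R, go to q1
q1 | 000000B[1]1BB   read 1 → write B, move R, go to q1
q1 | 000000BB[1]BB   read 1 → write B, move R, go to q1
q1 | 000000BBB[B]B   read B → write 1, move L, go to q0
q0 | 000000BB[B]1B   read B → write 1, move L, go to q1
q1 | 000000B[B]11B   read B → write 1, move L, go to q0
q0 | 000000[B]111B   read B → write 1, move L, go to q1
q1 | 00000[0]1111B   read 0 → write 0, move R, go to q1
q1 | 000000[1]111B   read 1 → write B, move R, go to q1
q1 | 000000B[1]11B   read 1 → write B, move R, go to q1
q1 | 000000BB[1]1B   read 1 → write B, move R, go to q1
q1 | 000000BBB[1]B   read 1 → write B, move R, go to q1
q1 | 000000BBBB[B]   read B → write 1, move L, go to q0
q0 | 000000BBB[B]1   read B → write 1, move L, go to q1
q1 | 000000BB[B]11   read B → write 1, move L, go to q0
q0 | 000000B[B]111   read B → write 1, move L, go to q1
q1 | 000000[B]1111
After 28 steps: state q1, head at 6, tape 000000B1111.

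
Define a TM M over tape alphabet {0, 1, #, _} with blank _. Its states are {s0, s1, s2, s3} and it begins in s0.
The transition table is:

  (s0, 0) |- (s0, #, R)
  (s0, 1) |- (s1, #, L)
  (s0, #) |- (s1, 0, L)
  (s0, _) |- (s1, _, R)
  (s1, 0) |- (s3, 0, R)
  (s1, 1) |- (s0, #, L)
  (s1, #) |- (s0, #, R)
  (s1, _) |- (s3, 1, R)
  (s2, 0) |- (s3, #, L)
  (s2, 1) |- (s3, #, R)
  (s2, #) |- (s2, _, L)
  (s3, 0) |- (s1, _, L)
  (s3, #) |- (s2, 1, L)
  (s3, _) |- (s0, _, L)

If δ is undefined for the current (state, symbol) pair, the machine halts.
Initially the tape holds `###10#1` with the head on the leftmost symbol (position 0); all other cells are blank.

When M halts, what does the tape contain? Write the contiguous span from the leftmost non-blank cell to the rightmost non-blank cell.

s0 | __[#]##10#1___   read # → write 0, move L, go to s1
s1 | _[_]0##10#1___   read _ → write 1, move R, go to s3
s3 | _1[0]##10#1___   read 0 → write _, move L, go to s1
s1 | _[1]_##10#1___   read 1 → write #, move L, go to s0
s0 | [_]#_##10#1___   read _ → write _, move R, go to s1
s1 | _[#]_##10#1___   read # → write #, move R, go to s0
s0 | _#[_]##10#1___   read _ → write _, move R, go to s1
s1 | _#_[#]#10#1___   read # → write #, move R, go to s0
s0 | _#_#[#]10#1___   read # → write 0, move L, go to s1
s1 | _#_[#]010#1___   read # → write #, move R, go to s0
s0 | _#_#[0]10#1___   read 0 → write #, move R, go to s0
s0 | _#_##[1]0#1___   read 1 → write #, move L, go to s1
s1 | _#_#[#]#0#1___   read # → write #, move R, go to s0
s0 | _#_##[#]0#1___   read # → write 0, move L, go to s1
s1 | _#_#[#]00#1___   read # → write #, move R, go to s0
s0 | _#_##[0]0#1___   read 0 → write #, move R, go to s0
s0 | _#_###[0]#1___   read 0 → write #, move R, go to s0
s0 | _#_####[#]1___   read # → write 0, move L, go to s1
s1 | _#_###[#]01___   read # → write #, move R, go to s0
s0 | _#_####[0]1___   read 0 → write #, move R, go to s0
s0 | _#_#####[1]___   read 1 → write #, move L, go to s1
s1 | _#_####[#]#___   read # → write #, move R, go to s0
s0 | _#_#####[#]___   read # → write 0, move L, go to s1
s1 | _#_####[#]0___   read # → write #, move R, go to s0
s0 | _#_#####[0]___   read 0 → write #, move R, go to s0
s0 | _#_######[_]__   read _ → write _, move R, go to s1
s1 | _#_######_[_]_   read _ → write 1, move R, go to s3
s3 | _#_######_1[_]   read _ → write _, move L, go to s0
s0 | _#_######_[1]_   read 1 → write #, move L, go to s1
s1 | _#_######[_]#_   read _ → write 1, move R, go to s3
s3 | _#_######1[#]_   read # → write 1, move L, go to s2
s2 | _#_######[1]1_   read 1 → write #, move R, go to s3
s3 | _#_#######[1]_
The non-blank tape span at halt is #_#######1.

#_#######1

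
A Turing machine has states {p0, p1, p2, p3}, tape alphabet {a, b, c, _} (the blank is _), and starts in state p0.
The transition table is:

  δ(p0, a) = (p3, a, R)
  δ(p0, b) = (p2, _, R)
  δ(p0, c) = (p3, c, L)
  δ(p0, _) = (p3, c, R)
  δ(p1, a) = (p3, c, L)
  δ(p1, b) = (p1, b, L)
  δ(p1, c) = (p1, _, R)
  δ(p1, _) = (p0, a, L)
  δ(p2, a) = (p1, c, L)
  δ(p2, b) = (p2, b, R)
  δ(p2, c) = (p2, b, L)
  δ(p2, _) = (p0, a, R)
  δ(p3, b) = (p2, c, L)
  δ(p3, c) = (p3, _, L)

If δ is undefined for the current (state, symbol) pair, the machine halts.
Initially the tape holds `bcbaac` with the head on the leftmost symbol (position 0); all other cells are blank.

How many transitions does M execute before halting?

9

p0 | [b]cbaac   read b → write _, move R, go to p2
p2 | _[c]baac   read c → write b, move L, go to p2
p2 | [_]bbaac   read _ → write a, move R, go to p0
p0 | a[b]baac   read b → write _, move R, go to p2
p2 | a_[b]aac   read b → write b, move R, go to p2
p2 | a_b[a]ac   read a → write c, move L, go to p1
p1 | a_[b]cac   read b → write b, move L, go to p1
p1 | a[_]bcac   read _ → write a, move L, go to p0
p0 | [a]abcac   read a → write a, move R, go to p3
p3 | a[a]bcac
M halts after 9 transitions.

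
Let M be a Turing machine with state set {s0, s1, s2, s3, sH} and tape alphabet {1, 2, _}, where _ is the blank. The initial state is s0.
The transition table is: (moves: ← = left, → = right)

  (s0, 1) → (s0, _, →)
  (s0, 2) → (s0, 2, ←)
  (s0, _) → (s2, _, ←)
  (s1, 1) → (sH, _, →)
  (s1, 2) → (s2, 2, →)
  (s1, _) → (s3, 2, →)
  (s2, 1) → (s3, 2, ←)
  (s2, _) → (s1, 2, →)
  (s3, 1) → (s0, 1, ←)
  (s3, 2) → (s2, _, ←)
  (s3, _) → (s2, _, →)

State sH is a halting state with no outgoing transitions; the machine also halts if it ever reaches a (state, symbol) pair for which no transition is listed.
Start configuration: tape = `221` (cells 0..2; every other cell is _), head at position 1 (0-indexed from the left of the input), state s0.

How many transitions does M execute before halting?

6

s0 | __2[2]1   read 2 → write 2, move ←, go to s0
s0 | __[2]21   read 2 → write 2, move ←, go to s0
s0 | _[_]221   read _ → write _, move ←, go to s2
s2 | [_]_221   read _ → write 2, move →, go to s1
s1 | 2[_]221   read _ → write 2, move →, go to s3
s3 | 22[2]21   read 2 → write _, move ←, go to s2
s2 | 2[2]_21
M halts after 6 transitions.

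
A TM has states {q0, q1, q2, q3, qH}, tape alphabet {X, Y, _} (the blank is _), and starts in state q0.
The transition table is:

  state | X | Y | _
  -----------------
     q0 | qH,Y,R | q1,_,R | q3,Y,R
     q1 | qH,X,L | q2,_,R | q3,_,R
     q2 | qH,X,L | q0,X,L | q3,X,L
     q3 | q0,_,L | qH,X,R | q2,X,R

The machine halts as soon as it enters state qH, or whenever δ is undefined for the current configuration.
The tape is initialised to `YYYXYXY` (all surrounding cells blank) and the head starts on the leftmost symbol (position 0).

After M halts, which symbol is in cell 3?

Y

q0 | [Y]YYXYXY   read Y → write _, move R, go to q1
q1 | _[Y]YXYXY   read Y → write _, move R, go to q2
q2 | __[Y]XYXY   read Y → write X, move L, go to q0
q0 | _[_]XXYXY   read _ → write Y, move R, go to q3
q3 | _Y[X]XYXY   read X → write _, move L, go to q0
q0 | _[Y]_XYXY   read Y → write _, move R, go to q1
q1 | __[_]XYXY   read _ → write _, move R, go to q3
q3 | ___[X]YXY   read X → write _, move L, go to q0
q0 | __[_]_YXY   read _ → write Y, move R, go to q3
q3 | __Y[_]YXY   read _ → write X, move R, go to q2
q2 | __YX[Y]XY   read Y → write X, move L, go to q0
q0 | __Y[X]XXY   read X → write Y, move R, go to qH
qH | __YY[X]XY
Cell 3 holds Y when M halts.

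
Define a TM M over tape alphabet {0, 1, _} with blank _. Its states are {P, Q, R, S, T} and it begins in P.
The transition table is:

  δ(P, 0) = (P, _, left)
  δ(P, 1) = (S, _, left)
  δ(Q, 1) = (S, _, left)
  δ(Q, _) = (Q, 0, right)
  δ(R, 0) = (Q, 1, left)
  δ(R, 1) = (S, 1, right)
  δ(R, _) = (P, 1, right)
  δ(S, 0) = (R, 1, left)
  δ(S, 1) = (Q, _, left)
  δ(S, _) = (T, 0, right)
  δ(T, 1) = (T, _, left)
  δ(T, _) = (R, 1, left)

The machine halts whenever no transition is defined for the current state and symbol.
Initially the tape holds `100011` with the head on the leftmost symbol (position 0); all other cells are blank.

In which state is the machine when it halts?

state=P head=0 tape=____[1]00011   (P,1)→(S,_,left)
state=S head=-1 tape=___[_]_00011   (S,_)→(T,0,right)
state=T head=0 tape=___0[_]00011   (T,_)→(R,1,left)
state=R head=-1 tape=___[0]100011   (R,0)→(Q,1,left)
state=Q head=-2 tape=__[_]1100011   (Q,_)→(Q,0,right)
state=Q head=-1 tape=__0[1]100011   (Q,1)→(S,_,left)
state=S head=-2 tape=__[0]_100011   (S,0)→(R,1,left)
state=R head=-3 tape=_[_]1_100011   (R,_)→(P,1,right)
state=P head=-2 tape=_1[1]_100011   (P,1)→(S,_,left)
state=S head=-3 tape=_[1]__100011   (S,1)→(Q,_,left)
state=Q head=-4 tape=[_]___100011   (Q,_)→(Q,0,right)
state=Q head=-3 tape=0[_]__100011   (Q,_)→(Q,0,right)
state=Q head=-2 tape=00[_]_100011   (Q,_)→(Q,0,right)
state=Q head=-1 tape=000[_]100011   (Q,_)→(Q,0,right)
state=Q head=0 tape=0000[1]00011   (Q,1)→(S,_,left)
state=S head=-1 tape=000[0]_00011   (S,0)→(R,1,left)
state=R head=-2 tape=00[0]1_00011   (R,0)→(Q,1,left)
state=Q head=-3 tape=0[0]11_00011
No transition is defined for (Q, 0); M halts in state Q.

Q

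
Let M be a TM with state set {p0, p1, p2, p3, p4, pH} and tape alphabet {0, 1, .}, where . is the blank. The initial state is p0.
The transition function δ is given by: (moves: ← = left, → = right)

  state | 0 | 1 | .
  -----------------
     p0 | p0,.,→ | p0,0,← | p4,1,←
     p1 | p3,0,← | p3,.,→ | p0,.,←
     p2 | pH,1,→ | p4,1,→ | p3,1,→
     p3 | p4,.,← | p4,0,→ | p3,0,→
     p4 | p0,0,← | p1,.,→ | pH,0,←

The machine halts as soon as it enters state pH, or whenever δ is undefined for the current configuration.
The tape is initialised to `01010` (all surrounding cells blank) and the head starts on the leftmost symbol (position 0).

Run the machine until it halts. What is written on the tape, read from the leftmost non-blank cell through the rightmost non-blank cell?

010010

p0 | ..[0]1010   read 0 → write ., move →, go to p0
p0 | ...[1]010   read 1 → write 0, move ←, go to p0
p0 | ..[.]0010   read . → write 1, move ←, go to p4
p4 | .[.]10010   read . → write 0, move ←, go to pH
pH | [.]010010
The non-blank tape span at halt is 010010.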